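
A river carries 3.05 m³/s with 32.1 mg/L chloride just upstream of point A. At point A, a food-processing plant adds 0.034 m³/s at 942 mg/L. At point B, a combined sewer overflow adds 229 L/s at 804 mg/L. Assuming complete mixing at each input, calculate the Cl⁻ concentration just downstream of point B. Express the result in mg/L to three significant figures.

94.8 mg/L

After input A: C = (3.05·32.1 + 0.034·942) / 3.084 = 42.13 mg/L.
229 L/s = 0.229 m³/s.
After input B: C = (3.084·42.13 + 0.229·804) / 3.313 = 94.79 mg/L.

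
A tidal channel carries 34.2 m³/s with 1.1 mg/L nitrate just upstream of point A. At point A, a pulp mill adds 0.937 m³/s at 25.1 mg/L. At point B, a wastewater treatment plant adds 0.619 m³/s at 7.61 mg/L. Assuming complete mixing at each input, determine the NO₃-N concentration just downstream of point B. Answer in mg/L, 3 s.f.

1.84 mg/L

After input A: C = (34.2·1.1 + 0.937·25.1) / 35.14 = 1.74 mg/L.
After input B: C = (35.14·1.74 + 0.619·7.61) / 35.76 = 1.842 mg/L.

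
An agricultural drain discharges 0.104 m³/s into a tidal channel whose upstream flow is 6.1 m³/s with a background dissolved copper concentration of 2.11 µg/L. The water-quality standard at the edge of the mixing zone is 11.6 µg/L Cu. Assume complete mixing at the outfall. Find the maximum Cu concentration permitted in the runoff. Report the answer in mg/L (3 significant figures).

2.11 µg/L = 0.00211 mg/L.
11.6 µg/L = 0.0116 mg/L.
Mass balance: 0.0116·6.204 = 0.104·Cₑ + 6.1·0.00211.
Cₑ = (0.07197 − 0.01287) / 0.104 = 0.5682 mg/L.

0.568 mg/L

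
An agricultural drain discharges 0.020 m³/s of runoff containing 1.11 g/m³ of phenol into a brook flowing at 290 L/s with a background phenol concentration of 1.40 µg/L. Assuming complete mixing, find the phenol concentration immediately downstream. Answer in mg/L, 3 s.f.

290 L/s = 0.29 m³/s.
1.40 µg/L = 0.0014 mg/L.
Flow-weighted mixing gives C = (0.02·1.11 + 0.29·0.0014) / (0.02 + 0.29) = 0.02261/0.31 = 0.07292 mg/L.

0.0729 mg/L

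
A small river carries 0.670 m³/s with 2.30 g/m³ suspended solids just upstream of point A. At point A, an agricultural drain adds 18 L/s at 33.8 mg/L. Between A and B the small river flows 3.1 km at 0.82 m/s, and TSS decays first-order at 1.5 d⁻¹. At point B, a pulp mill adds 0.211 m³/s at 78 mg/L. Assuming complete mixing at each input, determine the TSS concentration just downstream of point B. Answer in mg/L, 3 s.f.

18 L/s = 0.018 m³/s.
After input A: C = (0.67·2.3 + 0.018·33.8) / 0.688 = 3.124 mg/L.
Over the 3.1 km reach to input B (t = 3780 s = 0.04376 d), decay gives C = 3.124·exp(−1.5·0.04376) = 2.926 mg/L.
After input B: C = (0.688·2.926 + 0.211·78) / 0.899 = 20.55 mg/L.

20.5 mg/L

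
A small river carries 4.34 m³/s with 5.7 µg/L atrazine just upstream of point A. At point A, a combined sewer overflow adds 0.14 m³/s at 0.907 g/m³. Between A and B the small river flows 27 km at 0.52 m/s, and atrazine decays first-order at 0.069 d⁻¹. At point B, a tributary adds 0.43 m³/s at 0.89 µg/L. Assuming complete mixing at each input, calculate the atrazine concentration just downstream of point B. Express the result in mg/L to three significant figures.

5.7 µg/L = 0.0057 mg/L.
After input A: C = (4.34·0.0057 + 0.14·0.907) / 4.48 = 0.03387 mg/L.
Over the 27 km reach to input B (t = 5.192e+04 s = 0.601 d), decay gives C = 0.03387·exp(−0.069·0.601) = 0.03249 mg/L.
0.89 µg/L = 0.00089 mg/L.
After input B: C = (4.48·0.03249 + 0.43·0.00089) / 4.91 = 0.02972 mg/L.

0.0297 mg/L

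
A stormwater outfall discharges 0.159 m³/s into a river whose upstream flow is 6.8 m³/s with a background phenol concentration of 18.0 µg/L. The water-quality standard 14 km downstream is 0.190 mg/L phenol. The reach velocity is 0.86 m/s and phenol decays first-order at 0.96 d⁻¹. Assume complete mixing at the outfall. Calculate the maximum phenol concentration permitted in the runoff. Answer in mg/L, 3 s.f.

9.19 mg/L

18.0 µg/L = 0.018 mg/L.
Travel time to the compliance point: t = 1.4e+04/0.86 = 1.628e+04 s = 0.1884 d; decay factor exp(−0.96·0.1884) = 0.8345.
So the concentration just after mixing may be at most 0.19/0.8345 = 0.2277 mg/L.
Mass balance: 0.2277·6.959 = 0.159·Cₑ + 6.8·0.018.
Cₑ = (1.584 − 0.1224) / 0.159 = 9.195 mg/L.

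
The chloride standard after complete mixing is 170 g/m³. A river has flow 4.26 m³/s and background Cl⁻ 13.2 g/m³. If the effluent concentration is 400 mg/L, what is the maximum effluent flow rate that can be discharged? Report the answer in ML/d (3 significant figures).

Mass balance at complete mixing: C_std·(Q_w + Q_r) = Q_w·C_e + Q_r·C_b.
Rearranging, Q_w = Q_r·(C_std − C_b)/(C_e − C_std) = 4.26·(170 − 13.2) / (400 − 170) = 2.904 m³/s.
= 250.9 ML/d.

251 ML/d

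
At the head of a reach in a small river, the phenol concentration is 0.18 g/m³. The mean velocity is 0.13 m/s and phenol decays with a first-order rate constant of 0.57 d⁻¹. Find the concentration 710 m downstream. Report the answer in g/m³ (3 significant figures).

0.174 g/m³

Travel time t = 710 m / 0.13 m/s = 710/0.13 = 5462 s = 0.06321 d.
First-order decay: C = 0.18·exp(−0.57·0.06321) = 0.18·0.9646 = 0.1736 g/m³.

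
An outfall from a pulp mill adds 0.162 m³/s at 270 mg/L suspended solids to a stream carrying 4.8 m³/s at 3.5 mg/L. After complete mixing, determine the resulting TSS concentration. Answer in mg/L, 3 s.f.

12.2 mg/L

Conservation of mass across the mixing zone: C = (0.162·270 + 4.8·3.5) / (0.162 + 4.8) = 60.54/4.962 = 12.2 mg/L.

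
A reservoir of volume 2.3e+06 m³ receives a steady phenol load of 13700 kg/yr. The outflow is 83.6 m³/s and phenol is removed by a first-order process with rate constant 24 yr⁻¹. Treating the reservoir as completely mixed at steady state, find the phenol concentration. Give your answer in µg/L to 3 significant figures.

5.09 µg/L

Outflow Q = 83.6 m³/s × 3.156e+07 s/yr = 2.638e+09 m³/yr.
Steady-state CSTR mass balance: W = Q·C + k·V·C, so C = W/(Q + kV).
Q + kV = 2.638e+09 + 24·2.3e+06 = 2.693e+09 m³/yr.
C = 13700/2.693e+09 = 5.086e-06 kg/m³ = 0.005086 mg/L = 5.086 µg/L.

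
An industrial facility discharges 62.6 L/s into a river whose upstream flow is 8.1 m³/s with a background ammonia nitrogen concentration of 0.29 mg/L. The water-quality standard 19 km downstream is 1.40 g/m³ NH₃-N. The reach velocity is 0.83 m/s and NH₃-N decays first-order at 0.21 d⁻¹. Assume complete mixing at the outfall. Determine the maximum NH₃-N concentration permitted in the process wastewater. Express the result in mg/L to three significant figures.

155 mg/L

62.6 L/s = 0.0626 m³/s.
Travel time to the compliance point: t = 1.9e+04/0.83 = 2.289e+04 s = 0.2649 d; decay factor exp(−0.21·0.2649) = 0.9459.
So the concentration just after mixing may be at most 1.4/0.9459 = 1.48 mg/L.
Mass balance: 1.48·8.163 = 0.0626·Cₑ + 8.1·0.29.
Cₑ = (12.08 − 2.349) / 0.0626 = 155.5 mg/L.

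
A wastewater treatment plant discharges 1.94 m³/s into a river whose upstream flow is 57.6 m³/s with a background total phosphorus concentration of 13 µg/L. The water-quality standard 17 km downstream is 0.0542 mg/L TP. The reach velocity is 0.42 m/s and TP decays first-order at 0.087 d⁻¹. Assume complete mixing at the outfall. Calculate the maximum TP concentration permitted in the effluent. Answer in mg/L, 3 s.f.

13 µg/L = 0.013 mg/L.
Travel time to the compliance point: t = 1.7e+04/0.42 = 4.048e+04 s = 0.4685 d; decay factor exp(−0.087·0.4685) = 0.9601.
So the concentration just after mixing may be at most 0.0542/0.9601 = 0.05645 mg/L.
Mass balance: 0.05645·59.54 = 1.94·Cₑ + 57.6·0.013.
Cₑ = (3.361 − 0.7488) / 1.94 = 1.347 mg/L.

1.35 mg/L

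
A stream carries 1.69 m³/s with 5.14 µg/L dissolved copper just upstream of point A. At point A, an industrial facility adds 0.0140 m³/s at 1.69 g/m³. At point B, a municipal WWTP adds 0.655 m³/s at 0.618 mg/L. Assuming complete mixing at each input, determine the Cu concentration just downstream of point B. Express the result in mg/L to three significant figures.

5.14 µg/L = 0.00514 mg/L.
After input A: C = (1.69·0.00514 + 0.014·1.69) / 1.704 = 0.01898 mg/L.
After input B: C = (1.704·0.01898 + 0.655·0.618) / 2.359 = 0.1853 mg/L.

0.185 mg/L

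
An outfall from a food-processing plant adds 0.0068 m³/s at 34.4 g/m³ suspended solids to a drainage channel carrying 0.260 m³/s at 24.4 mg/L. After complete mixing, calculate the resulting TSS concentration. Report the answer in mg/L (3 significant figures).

24.7 mg/L

Conservation of mass across the mixing zone: C = (0.0068·34.4 + 0.26·24.4) / (0.0068 + 0.26) = 6.578/0.2668 = 24.65 mg/L.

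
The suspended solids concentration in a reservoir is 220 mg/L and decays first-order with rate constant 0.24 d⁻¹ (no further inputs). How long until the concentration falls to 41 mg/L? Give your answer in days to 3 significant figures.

7.00 d

t = ln(C₀/C)/k = ln(220/41)/0.24 = 1.68/0.24 = 7 d.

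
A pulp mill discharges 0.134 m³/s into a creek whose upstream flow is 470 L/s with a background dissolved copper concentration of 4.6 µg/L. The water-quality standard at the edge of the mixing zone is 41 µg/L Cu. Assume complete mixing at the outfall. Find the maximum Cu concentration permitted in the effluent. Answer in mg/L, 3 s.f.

470 L/s = 0.47 m³/s.
4.6 µg/L = 0.0046 mg/L.
41 µg/L = 0.041 mg/L.
Mass balance: 0.041·0.604 = 0.134·Cₑ + 0.47·0.0046.
Cₑ = (0.02476 − 0.002162) / 0.134 = 0.1687 mg/L.

0.169 mg/L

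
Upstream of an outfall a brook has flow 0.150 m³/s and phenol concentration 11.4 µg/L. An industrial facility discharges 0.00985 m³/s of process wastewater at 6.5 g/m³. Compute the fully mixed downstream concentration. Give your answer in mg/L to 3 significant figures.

0.411 mg/L

11.4 µg/L = 0.0114 mg/L.
Flow-weighted mixing gives C = (0.00985·6.5 + 0.15·0.0114) / (0.00985 + 0.15) = 0.06574/0.1598 = 0.4112 mg/L.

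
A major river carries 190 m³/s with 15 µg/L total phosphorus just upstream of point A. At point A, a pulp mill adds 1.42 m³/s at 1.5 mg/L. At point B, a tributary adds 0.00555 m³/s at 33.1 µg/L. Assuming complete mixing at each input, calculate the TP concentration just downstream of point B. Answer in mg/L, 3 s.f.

0.0260 mg/L

15 µg/L = 0.015 mg/L.
After input A: C = (190·0.015 + 1.42·1.5) / 191.4 = 0.02602 mg/L.
33.1 µg/L = 0.0331 mg/L.
After input B: C = (191.4·0.02602 + 0.00555·0.0331) / 191.4 = 0.02602 mg/L.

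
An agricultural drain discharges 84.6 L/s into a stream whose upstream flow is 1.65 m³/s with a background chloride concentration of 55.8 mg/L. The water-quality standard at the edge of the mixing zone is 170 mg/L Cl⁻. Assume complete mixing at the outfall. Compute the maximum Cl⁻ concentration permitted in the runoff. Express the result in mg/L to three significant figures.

2400 mg/L

84.6 L/s = 0.0846 m³/s.
Mass balance: 170·1.735 = 0.0846·Cₑ + 1.65·55.8.
Cₑ = (294.9 − 92.07) / 0.0846 = 2397 mg/L.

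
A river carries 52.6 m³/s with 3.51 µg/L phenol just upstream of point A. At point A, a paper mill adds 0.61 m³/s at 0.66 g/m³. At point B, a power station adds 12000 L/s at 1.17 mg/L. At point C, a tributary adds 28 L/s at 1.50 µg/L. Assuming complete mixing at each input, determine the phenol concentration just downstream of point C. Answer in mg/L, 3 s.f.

3.51 µg/L = 0.00351 mg/L.
After input A: C = (52.6·0.00351 + 0.61·0.66) / 53.21 = 0.01104 mg/L.
12000 L/s = 12 m³/s.
After input B: C = (53.21·0.01104 + 12·1.17) / 65.21 = 0.2243 mg/L.
28 L/s = 0.028 m³/s.
1.50 µg/L = 0.0015 mg/L.
After input C: C = (65.21·0.2243 + 0.028·0.0015) / 65.24 = 0.2242 mg/L.

0.224 mg/L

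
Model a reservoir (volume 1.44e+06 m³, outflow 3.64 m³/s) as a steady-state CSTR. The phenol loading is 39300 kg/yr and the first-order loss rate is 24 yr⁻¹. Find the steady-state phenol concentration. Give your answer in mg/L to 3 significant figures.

Outflow Q = 3.64 m³/s × 3.156e+07 s/yr = 1.149e+08 m³/yr.
Steady-state CSTR mass balance: W = Q·C + k·V·C, so C = W/(Q + kV).
Q + kV = 1.149e+08 + 24·1.44e+06 = 1.494e+08 m³/yr.
C = 39300/1.494e+08 = 0.000263 kg/m³ = 0.263 mg/L.

0.263 mg/L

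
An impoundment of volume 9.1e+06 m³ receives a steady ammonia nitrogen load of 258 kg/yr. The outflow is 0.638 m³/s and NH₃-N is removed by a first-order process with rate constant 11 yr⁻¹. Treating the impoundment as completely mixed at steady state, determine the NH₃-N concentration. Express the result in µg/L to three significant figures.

Outflow Q = 0.638 m³/s × 3.156e+07 s/yr = 2.013e+07 m³/yr.
Steady-state CSTR mass balance: W = Q·C + k·V·C, so C = W/(Q + kV).
Q + kV = 2.013e+07 + 11·9.1e+06 = 1.202e+08 m³/yr.
C = 258/1.202e+08 = 2.146e-06 kg/m³ = 0.002146 mg/L = 2.146 µg/L.

2.15 µg/L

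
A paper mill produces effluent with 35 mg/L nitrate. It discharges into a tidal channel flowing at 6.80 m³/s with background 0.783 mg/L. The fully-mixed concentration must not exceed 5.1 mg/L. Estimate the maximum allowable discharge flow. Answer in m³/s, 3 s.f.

0.982 m³/s

Mass balance at complete mixing: C_std·(Q_w + Q_r) = Q_w·C_e + Q_r·C_b.
Rearranging, Q_w = Q_r·(C_std − C_b)/(C_e − C_std) = 6.80·(5.1 − 0.783) / (35 − 5.1) = 0.9818 m³/s.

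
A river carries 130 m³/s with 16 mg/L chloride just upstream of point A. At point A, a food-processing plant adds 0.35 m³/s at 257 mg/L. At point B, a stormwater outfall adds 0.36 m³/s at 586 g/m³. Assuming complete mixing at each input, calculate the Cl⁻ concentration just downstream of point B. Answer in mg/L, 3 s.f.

After input A: C = (130·16 + 0.35·257) / 130.3 = 16.65 mg/L.
After input B: C = (130.3·16.65 + 0.36·586) / 130.7 = 18.22 mg/L.

18.2 mg/L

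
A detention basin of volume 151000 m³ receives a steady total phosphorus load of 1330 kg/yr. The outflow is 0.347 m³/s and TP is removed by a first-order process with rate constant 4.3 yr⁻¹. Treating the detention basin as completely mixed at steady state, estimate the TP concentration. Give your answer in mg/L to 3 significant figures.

0.115 mg/L

Outflow Q = 0.347 m³/s × 3.156e+07 s/yr = 1.095e+07 m³/yr.
Steady-state CSTR mass balance: W = Q·C + k·V·C, so C = W/(Q + kV).
Q + kV = 1.095e+07 + 4.3·151000 = 1.16e+07 m³/yr.
C = 1330/1.16e+07 = 0.0001147 kg/m³ = 0.1147 mg/L.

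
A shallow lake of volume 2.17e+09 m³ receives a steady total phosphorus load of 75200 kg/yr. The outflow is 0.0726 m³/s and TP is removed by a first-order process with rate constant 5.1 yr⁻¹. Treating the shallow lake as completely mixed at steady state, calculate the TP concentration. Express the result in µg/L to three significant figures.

6.79 µg/L

Outflow Q = 0.0726 m³/s × 3.156e+07 s/yr = 2.291e+06 m³/yr.
Steady-state CSTR mass balance: W = Q·C + k·V·C, so C = W/(Q + kV).
Q + kV = 2.291e+06 + 5.1·2.17e+09 = 1.107e+10 m³/yr.
C = 75200/1.107e+10 = 6.794e-06 kg/m³ = 0.006794 mg/L = 6.794 µg/L.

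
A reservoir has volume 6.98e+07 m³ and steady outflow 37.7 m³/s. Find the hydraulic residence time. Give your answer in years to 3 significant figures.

Q = 37.7 m³/s × 3.156e+07 s/yr = 1.19e+09 m³/yr.
Hydraulic residence time τ = V/Q = 6.98e+07/1.19e+09 = 0.05867 yr.

0.0587 yr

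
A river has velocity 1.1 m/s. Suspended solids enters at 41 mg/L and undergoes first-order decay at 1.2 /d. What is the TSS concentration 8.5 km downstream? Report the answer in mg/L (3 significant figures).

36.8 mg/L

Travel time t = 8.5 km / 1.1 m/s = 8500/1.1 = 7727 s = 0.08944 d.
First-order decay: C = 41·exp(−1.2·0.08944) = 41·0.8982 = 36.83 mg/L.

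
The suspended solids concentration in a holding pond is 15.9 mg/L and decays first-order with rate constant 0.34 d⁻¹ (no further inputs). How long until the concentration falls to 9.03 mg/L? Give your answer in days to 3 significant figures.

1.66 d

t = ln(C₀/C)/k = ln(15.9/9.03)/0.34 = 0.5658/0.34 = 1.664 d.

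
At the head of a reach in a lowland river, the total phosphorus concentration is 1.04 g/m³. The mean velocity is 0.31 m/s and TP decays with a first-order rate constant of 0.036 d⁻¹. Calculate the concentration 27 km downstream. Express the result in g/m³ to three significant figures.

Travel time t = 27 km / 0.31 m/s = 2.7e+04/0.31 = 8.71e+04 s = 1.008 d.
First-order decay: C = 1.04·exp(−0.036·1.008) = 1.04·0.9644 = 1.003 g/m³.

1.00 g/m³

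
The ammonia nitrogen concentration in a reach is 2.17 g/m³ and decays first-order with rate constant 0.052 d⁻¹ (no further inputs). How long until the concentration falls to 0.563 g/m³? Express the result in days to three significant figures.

t = ln(C₀/C)/k = ln(2.17/0.563)/0.052 = 1.349/0.052 = 25.95 d.

25.9 d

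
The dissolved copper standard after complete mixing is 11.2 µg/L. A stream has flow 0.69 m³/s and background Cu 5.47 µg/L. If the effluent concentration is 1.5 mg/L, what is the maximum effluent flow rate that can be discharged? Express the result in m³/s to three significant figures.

0.00266 m³/s

5.47 µg/L = 0.00547 mg/L.
11.2 µg/L = 0.0112 mg/L.
Mass balance at complete mixing: C_std·(Q_w + Q_r) = Q_w·C_e + Q_r·C_b.
Rearranging, Q_w = Q_r·(C_std − C_b)/(C_e − C_std) = 0.69·(0.0112 − 0.00547) / (1.5 − 0.0112) = 0.002656 m³/s.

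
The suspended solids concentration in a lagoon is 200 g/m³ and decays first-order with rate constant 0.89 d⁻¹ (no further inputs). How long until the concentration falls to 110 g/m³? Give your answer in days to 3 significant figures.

0.672 d

t = ln(C₀/C)/k = ln(200/110)/0.89 = 0.5978/0.89 = 0.6717 d.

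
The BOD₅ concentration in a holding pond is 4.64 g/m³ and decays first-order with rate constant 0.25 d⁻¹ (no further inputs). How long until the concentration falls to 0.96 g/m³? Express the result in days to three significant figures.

t = ln(C₀/C)/k = ln(4.64/0.96)/0.25 = 1.576/0.25 = 6.302 d.

6.30 d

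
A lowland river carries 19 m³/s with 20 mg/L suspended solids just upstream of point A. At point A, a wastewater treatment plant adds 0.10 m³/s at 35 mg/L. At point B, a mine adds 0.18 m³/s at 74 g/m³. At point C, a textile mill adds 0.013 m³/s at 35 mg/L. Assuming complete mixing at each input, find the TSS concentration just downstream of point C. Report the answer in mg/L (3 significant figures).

After input A: C = (19·20 + 0.1·35) / 19.1 = 20.08 mg/L.
After input B: C = (19.1·20.08 + 0.18·74) / 19.28 = 20.58 mg/L.
After input C: C = (19.28·20.58 + 0.013·35) / 19.29 = 20.59 mg/L.

20.6 mg/L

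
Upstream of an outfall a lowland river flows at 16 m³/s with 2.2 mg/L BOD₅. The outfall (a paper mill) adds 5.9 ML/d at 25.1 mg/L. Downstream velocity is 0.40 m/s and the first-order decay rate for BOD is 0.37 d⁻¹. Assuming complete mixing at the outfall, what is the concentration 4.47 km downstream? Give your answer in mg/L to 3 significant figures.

5.9 ML/d = 0.06829 m³/s.
After complete mixing, C₀ = (0.06829·25.1 + 16·2.2) / 16.07 = 2.297 mg/L.
Travel time t = 4470 m / 0.40 m/s = 1.118e+04 s = 0.1293 d.
C = 2.297·exp(−0.37·0.1293) = 2.297·0.9533 = 2.19 mg/L.

2.19 mg/L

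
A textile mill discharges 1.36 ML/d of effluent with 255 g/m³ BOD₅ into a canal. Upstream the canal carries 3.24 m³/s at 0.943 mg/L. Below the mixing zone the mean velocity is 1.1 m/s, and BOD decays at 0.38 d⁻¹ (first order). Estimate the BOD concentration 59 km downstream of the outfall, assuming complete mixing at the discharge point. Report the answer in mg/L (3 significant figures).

1.72 mg/L

1.36 ML/d = 0.01574 m³/s.
After complete mixing, C₀ = (0.01574·255 + 3.24·0.943) / 3.256 = 2.171 mg/L.
Travel time t = 5.9e+04 m / 1.1 m/s = 5.364e+04 s = 0.6208 d.
C = 2.171·exp(−0.38·0.6208) = 2.171·0.7899 = 1.715 mg/L.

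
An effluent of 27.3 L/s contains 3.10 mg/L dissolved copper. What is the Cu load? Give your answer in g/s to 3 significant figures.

0.0846 g/s

27.3 L/s = 0.0273 m³/s.
Mass flux = Q·C = 0.0273 m³/s × 3.1 g/m³ = 0.08463 g/s.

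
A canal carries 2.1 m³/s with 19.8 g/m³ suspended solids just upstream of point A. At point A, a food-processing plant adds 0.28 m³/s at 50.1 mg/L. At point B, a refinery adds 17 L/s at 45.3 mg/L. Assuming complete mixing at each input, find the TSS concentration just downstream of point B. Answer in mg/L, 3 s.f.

After input A: C = (2.1·19.8 + 0.28·50.1) / 2.38 = 23.36 mg/L.
17 L/s = 0.017 m³/s.
After input B: C = (2.38·23.36 + 0.017·45.3) / 2.397 = 23.52 mg/L.

23.5 mg/L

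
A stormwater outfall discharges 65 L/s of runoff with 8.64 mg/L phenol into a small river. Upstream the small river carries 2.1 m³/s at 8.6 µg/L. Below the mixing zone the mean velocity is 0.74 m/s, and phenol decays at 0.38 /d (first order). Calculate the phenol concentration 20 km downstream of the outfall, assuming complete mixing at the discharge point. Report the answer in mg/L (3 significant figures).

65 L/s = 0.065 m³/s.
8.6 µg/L = 0.0086 mg/L.
After complete mixing, C₀ = (0.065·8.64 + 2.1·0.0086) / 2.165 = 0.2677 mg/L.
Travel time t = 2e+04 m / 0.74 m/s = 2.703e+04 s = 0.3128 d.
C = 0.2677·exp(−0.38·0.3128) = 0.2677·0.8879 = 0.2377 mg/L.

0.238 mg/L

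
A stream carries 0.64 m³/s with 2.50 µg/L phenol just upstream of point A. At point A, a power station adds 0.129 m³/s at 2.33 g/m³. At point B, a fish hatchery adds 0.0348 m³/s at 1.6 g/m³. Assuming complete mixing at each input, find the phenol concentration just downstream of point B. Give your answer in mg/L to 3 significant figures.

2.50 µg/L = 0.0025 mg/L.
After input A: C = (0.64·0.0025 + 0.129·2.33) / 0.769 = 0.3929 mg/L.
After input B: C = (0.769·0.3929 + 0.0348·1.6) / 0.8038 = 0.4452 mg/L.

0.445 mg/L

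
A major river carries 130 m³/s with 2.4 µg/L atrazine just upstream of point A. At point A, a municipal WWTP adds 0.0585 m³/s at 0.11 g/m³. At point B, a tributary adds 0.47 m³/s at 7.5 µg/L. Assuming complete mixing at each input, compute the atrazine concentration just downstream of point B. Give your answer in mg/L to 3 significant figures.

2.4 µg/L = 0.0024 mg/L.
After input A: C = (130·0.0024 + 0.0585·0.11) / 130.1 = 0.002448 mg/L.
7.5 µg/L = 0.0075 mg/L.
After input B: C = (130.1·0.002448 + 0.47·0.0075) / 130.5 = 0.002467 mg/L.

0.00247 mg/L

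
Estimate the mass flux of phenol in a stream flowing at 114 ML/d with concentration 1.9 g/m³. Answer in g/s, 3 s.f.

114 ML/d = 1.319 m³/s.
Mass flux = Q·C = 1.319 m³/s × 1.9 g/m³ = 2.507 g/s.

2.51 g/s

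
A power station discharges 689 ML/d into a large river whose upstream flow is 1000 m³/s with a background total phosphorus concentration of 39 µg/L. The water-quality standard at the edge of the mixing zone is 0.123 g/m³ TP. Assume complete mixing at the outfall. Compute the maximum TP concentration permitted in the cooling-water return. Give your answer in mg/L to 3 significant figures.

689 ML/d = 7.975 m³/s.
39 µg/L = 0.039 mg/L.
Mass balance: 0.123·1008 = 7.975·Cₑ + 1000·0.039.
Cₑ = (124 − 39) / 7.975 = 10.66 mg/L.

10.7 mg/L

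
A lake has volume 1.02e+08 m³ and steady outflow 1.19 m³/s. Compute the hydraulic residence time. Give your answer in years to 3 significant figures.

Q = 1.19 m³/s × 3.156e+07 s/yr = 3.755e+07 m³/yr.
Hydraulic residence time τ = V/Q = 1.02e+08/3.755e+07 = 2.716 yr.

2.72 yr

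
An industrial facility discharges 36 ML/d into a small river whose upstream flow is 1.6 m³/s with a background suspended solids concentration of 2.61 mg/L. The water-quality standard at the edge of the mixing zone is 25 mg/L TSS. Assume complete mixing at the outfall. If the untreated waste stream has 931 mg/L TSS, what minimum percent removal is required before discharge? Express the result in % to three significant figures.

36 ML/d = 0.4167 m³/s.
Mass balance: 25·2.017 = 0.4167·Cₑ + 1.6·2.61.
Cₑ = (50.42 − 4.176) / 0.4167 = 111 mg/L.
Required removal = 1 − 111/931 = 88.08 %.

88.1 %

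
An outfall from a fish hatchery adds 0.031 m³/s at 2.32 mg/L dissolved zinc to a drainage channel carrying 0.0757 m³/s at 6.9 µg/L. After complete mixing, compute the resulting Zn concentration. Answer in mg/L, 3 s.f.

0.679 mg/L

6.9 µg/L = 0.0069 mg/L.
Flow-weighted mixing gives C = (0.031·2.32 + 0.0757·0.0069) / (0.031 + 0.0757) = 0.07244/0.1067 = 0.6789 mg/L.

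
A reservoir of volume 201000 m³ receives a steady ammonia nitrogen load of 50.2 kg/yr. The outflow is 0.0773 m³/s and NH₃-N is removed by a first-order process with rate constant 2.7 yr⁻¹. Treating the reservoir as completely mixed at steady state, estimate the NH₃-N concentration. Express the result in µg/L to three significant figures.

Outflow Q = 0.0773 m³/s × 3.156e+07 s/yr = 2.439e+06 m³/yr.
Steady-state CSTR mass balance: W = Q·C + k·V·C, so C = W/(Q + kV).
Q + kV = 2.439e+06 + 2.7·201000 = 2.982e+06 m³/yr.
C = 50.2/2.982e+06 = 1.683e-05 kg/m³ = 0.01683 mg/L = 16.83 µg/L.

16.8 µg/L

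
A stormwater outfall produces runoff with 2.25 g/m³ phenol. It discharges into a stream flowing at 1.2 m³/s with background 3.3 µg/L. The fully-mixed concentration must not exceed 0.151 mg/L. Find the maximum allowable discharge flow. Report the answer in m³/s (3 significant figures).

0.0844 m³/s

3.3 µg/L = 0.0033 mg/L.
Mass balance at complete mixing: C_std·(Q_w + Q_r) = Q_w·C_e + Q_r·C_b.
Rearranging, Q_w = Q_r·(C_std − C_b)/(C_e − C_std) = 1.2·(0.151 − 0.0033) / (2.25 − 0.151) = 0.08444 m³/s.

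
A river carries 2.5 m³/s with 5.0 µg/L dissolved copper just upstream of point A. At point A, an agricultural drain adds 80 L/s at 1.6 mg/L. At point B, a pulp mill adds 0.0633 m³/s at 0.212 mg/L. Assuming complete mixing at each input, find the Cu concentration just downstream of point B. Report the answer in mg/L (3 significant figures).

5.0 µg/L = 0.005 mg/L.
80 L/s = 0.08 m³/s.
After input A: C = (2.5·0.005 + 0.08·1.6) / 2.58 = 0.05446 mg/L.
After input B: C = (2.58·0.05446 + 0.0633·0.212) / 2.643 = 0.05823 mg/L.

0.0582 mg/L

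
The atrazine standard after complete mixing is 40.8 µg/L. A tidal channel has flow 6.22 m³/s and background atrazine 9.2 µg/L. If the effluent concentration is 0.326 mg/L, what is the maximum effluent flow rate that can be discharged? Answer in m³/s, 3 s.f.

9.2 µg/L = 0.0092 mg/L.
40.8 µg/L = 0.0408 mg/L.
Mass balance at complete mixing: C_std·(Q_w + Q_r) = Q_w·C_e + Q_r·C_b.
Rearranging, Q_w = Q_r·(C_std − C_b)/(C_e − C_std) = 6.22·(0.0408 − 0.0092) / (0.326 − 0.0408) = 0.6892 m³/s.

0.689 m³/s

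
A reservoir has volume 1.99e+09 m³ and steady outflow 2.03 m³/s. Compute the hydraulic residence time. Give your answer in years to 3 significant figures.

31.1 yr

Q = 2.03 m³/s × 3.156e+07 s/yr = 6.406e+07 m³/yr.
Hydraulic residence time τ = V/Q = 1.99e+09/6.406e+07 = 31.06 yr.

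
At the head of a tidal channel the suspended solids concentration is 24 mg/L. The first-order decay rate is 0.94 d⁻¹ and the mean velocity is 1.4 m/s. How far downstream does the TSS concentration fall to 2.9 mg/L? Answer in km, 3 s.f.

272 km

From C = C₀·e^(−kt), t = ln(C₀/C)/k = ln(24/2.9)/0.94 = 2.113/0.94 = 2.248 d.
Distance = v·t = 1.4 m/s × 1.942e+05 s = 2.719e+05 m = 271.9 km.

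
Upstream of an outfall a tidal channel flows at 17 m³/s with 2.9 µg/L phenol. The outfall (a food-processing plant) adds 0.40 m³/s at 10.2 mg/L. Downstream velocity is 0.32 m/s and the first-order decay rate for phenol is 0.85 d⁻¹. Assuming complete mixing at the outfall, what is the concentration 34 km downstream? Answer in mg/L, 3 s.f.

0.0834 mg/L

2.9 µg/L = 0.0029 mg/L.
After complete mixing, C₀ = (0.4·10.2 + 17·0.0029) / 17.4 = 0.2373 mg/L.
Travel time t = 3.4e+04 m / 0.32 m/s = 1.062e+05 s = 1.23 d.
C = 0.2373·exp(−0.85·1.23) = 0.2373·0.3516 = 0.08344 mg/L.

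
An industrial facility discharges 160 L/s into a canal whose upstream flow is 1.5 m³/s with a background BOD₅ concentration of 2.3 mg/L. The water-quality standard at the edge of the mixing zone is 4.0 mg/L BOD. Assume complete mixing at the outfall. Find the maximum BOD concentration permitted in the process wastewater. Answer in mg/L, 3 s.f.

160 L/s = 0.16 m³/s.
Mass balance: 4·1.66 = 0.16·Cₑ + 1.5·2.3.
Cₑ = (6.64 − 3.45) / 0.16 = 19.94 mg/L.

19.9 mg/L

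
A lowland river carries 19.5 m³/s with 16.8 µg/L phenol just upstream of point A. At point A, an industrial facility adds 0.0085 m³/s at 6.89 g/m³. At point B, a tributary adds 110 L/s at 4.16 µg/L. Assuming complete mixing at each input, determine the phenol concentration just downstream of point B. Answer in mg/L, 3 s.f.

0.0197 mg/L

16.8 µg/L = 0.0168 mg/L.
After input A: C = (19.5·0.0168 + 0.0085·6.89) / 19.51 = 0.01979 mg/L.
110 L/s = 0.11 m³/s.
4.16 µg/L = 0.00416 mg/L.
After input B: C = (19.51·0.01979 + 0.11·0.00416) / 19.62 = 0.01971 mg/L.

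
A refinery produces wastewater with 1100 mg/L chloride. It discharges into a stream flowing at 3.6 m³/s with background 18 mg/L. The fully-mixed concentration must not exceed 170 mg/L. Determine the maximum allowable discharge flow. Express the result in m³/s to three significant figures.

Mass balance at complete mixing: C_std·(Q_w + Q_r) = Q_w·C_e + Q_r·C_b.
Rearranging, Q_w = Q_r·(C_std − C_b)/(C_e − C_std) = 3.6·(170 − 18) / (1100 − 170) = 0.5884 m³/s.

0.588 m³/s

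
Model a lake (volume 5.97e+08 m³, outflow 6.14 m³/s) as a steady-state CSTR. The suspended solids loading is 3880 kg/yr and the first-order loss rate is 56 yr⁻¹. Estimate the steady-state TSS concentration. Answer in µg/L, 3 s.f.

Outflow Q = 6.14 m³/s × 3.156e+07 s/yr = 1.938e+08 m³/yr.
Steady-state CSTR mass balance: W = Q·C + k·V·C, so C = W/(Q + kV).
Q + kV = 1.938e+08 + 56·5.97e+08 = 3.363e+10 m³/yr.
C = 3880/3.363e+10 = 1.154e-07 kg/m³ = 0.0001154 mg/L = 0.1154 µg/L.

0.115 µg/L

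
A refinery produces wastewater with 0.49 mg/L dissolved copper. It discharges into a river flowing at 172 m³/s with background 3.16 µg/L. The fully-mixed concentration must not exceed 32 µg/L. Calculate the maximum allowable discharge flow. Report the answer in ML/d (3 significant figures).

3.16 µg/L = 0.00316 mg/L.
32 µg/L = 0.032 mg/L.
Mass balance at complete mixing: C_std·(Q_w + Q_r) = Q_w·C_e + Q_r·C_b.
Rearranging, Q_w = Q_r·(C_std − C_b)/(C_e − C_std) = 172·(0.032 − 0.00316) / (0.49 − 0.032) = 10.83 m³/s.
= 935.8 ML/d.

936 ML/d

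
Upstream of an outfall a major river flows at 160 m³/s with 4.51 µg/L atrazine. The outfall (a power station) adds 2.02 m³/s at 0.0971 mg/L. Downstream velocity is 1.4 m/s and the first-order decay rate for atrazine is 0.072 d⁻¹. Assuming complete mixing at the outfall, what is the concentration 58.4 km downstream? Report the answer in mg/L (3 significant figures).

4.51 µg/L = 0.00451 mg/L.
After complete mixing, C₀ = (2.02·0.0971 + 160·0.00451) / 162 = 0.005664 mg/L.
Travel time t = 5.84e+04 m / 1.4 m/s = 4.171e+04 s = 0.4828 d.
C = 0.005664·exp(−0.072·0.4828) = 0.005664·0.9658 = 0.005471 mg/L.

0.00547 mg/L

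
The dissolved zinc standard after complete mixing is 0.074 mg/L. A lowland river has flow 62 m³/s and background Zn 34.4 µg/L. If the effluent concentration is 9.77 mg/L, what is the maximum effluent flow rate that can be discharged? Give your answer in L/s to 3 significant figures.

253 L/s

34.4 µg/L = 0.0344 mg/L.
Mass balance at complete mixing: C_std·(Q_w + Q_r) = Q_w·C_e + Q_r·C_b.
Rearranging, Q_w = Q_r·(C_std − C_b)/(C_e − C_std) = 62·(0.074 − 0.0344) / (9.77 − 0.074) = 0.2532 m³/s.
= 253.2 L/s.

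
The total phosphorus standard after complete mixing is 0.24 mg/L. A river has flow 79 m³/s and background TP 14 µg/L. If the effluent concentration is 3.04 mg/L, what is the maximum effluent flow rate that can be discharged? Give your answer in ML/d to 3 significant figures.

551 ML/d

14 µg/L = 0.014 mg/L.
Mass balance at complete mixing: C_std·(Q_w + Q_r) = Q_w·C_e + Q_r·C_b.
Rearranging, Q_w = Q_r·(C_std − C_b)/(C_e − C_std) = 79·(0.24 − 0.014) / (3.04 − 0.24) = 6.376 m³/s.
= 550.9 ML/d.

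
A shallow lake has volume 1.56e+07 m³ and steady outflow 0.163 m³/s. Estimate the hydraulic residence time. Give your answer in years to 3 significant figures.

Q = 0.163 m³/s × 3.156e+07 s/yr = 5.144e+06 m³/yr.
Hydraulic residence time τ = V/Q = 1.56e+07/5.144e+06 = 3.033 yr.

3.03 yr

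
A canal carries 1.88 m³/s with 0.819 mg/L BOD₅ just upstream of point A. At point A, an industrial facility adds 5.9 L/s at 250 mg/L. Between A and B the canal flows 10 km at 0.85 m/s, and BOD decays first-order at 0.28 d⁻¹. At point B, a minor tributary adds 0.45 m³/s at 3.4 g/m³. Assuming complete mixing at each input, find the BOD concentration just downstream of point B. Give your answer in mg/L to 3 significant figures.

1.90 mg/L

5.9 L/s = 0.0059 m³/s.
After input A: C = (1.88·0.819 + 0.0059·250) / 1.886 = 1.599 mg/L.
Over the 10 km reach to input B (t = 1.176e+04 s = 0.1362 d), decay gives C = 1.599·exp(−0.28·0.1362) = 1.539 mg/L.
After input B: C = (1.886·1.539 + 0.45·3.4) / 2.336 = 1.897 mg/L.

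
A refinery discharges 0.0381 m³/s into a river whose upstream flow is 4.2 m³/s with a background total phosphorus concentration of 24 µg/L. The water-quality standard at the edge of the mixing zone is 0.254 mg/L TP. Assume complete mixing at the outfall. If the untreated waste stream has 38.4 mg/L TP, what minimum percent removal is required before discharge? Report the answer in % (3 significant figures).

33.3 %

24 µg/L = 0.024 mg/L.
Mass balance: 0.254·4.238 = 0.0381·Cₑ + 4.2·0.024.
Cₑ = (1.076 − 0.1008) / 0.0381 = 25.61 mg/L.
Required removal = 1 − 25.61/38.4 = 33.31 %.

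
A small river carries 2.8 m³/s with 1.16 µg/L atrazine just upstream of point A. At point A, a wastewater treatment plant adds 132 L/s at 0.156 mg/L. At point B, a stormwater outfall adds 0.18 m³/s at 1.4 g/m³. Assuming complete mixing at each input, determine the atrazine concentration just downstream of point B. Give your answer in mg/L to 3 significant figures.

0.0886 mg/L

1.16 µg/L = 0.00116 mg/L.
132 L/s = 0.132 m³/s.
After input A: C = (2.8·0.00116 + 0.132·0.156) / 2.932 = 0.008131 mg/L.
After input B: C = (2.932·0.008131 + 0.18·1.4) / 3.112 = 0.08864 mg/L.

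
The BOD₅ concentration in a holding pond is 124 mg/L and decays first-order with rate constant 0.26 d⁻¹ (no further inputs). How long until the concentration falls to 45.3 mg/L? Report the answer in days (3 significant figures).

t = ln(C₀/C)/k = ln(124/45.3)/0.26 = 1.007/0.26 = 3.873 d.

3.87 d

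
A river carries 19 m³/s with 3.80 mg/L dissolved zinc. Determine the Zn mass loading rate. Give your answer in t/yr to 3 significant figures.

2280 t/yr

Mass flux = Q·C = 19 m³/s × 3.8 g/m³ = 72.2 g/s.
= 72.2 g/s × 31.56 = 2278 t/yr.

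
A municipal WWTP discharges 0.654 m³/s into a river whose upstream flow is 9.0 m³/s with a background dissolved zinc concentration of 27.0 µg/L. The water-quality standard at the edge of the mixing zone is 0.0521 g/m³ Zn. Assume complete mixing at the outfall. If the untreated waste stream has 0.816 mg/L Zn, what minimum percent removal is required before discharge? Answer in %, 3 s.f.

27.0 µg/L = 0.027 mg/L.
Mass balance: 0.0521·9.654 = 0.654·Cₑ + 9·0.027.
Cₑ = (0.503 − 0.243) / 0.654 = 0.3975 mg/L.
Required removal = 1 − 0.3975/0.816 = 51.29 %.

51.3 %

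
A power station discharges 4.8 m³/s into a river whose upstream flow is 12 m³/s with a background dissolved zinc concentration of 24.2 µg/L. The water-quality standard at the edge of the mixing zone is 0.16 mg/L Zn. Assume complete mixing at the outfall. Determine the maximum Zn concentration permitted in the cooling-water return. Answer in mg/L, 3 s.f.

0.500 mg/L

24.2 µg/L = 0.0242 mg/L.
Mass balance: 0.16·16.8 = 4.8·Cₑ + 12·0.0242.
Cₑ = (2.688 − 0.2904) / 4.8 = 0.4995 mg/L.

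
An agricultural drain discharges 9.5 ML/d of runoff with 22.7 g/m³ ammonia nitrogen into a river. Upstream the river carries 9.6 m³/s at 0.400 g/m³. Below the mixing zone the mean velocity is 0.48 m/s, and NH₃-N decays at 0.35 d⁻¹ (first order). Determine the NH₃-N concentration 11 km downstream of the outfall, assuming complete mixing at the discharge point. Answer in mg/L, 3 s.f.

9.5 ML/d = 0.11 m³/s.
After complete mixing, C₀ = (0.11·22.7 + 9.6·0.4) / 9.71 = 0.6525 mg/L.
Travel time t = 1.1e+04 m / 0.48 m/s = 2.292e+04 s = 0.2652 d.
C = 0.6525·exp(−0.35·0.2652) = 0.6525·0.9113 = 0.5947 mg/L.

0.595 mg/L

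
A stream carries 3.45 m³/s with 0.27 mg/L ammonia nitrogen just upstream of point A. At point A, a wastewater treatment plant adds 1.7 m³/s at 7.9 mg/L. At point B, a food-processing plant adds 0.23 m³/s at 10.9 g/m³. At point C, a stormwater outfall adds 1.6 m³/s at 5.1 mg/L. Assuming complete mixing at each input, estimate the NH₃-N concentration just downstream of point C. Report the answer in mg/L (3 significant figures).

3.59 mg/L

After input A: C = (3.45·0.27 + 1.7·7.9) / 5.15 = 2.789 mg/L.
After input B: C = (5.15·2.789 + 0.23·10.9) / 5.38 = 3.135 mg/L.
After input C: C = (5.38·3.135 + 1.6·5.1) / 6.98 = 3.586 mg/L.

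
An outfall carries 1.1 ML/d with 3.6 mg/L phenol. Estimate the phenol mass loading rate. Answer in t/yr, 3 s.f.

1.1 ML/d = 0.01273 m³/s.
Mass flux = Q·C = 0.01273 m³/s × 3.6 g/m³ = 0.04583 g/s.
= 0.04583 g/s × 31.56 = 1.446 t/yr.

1.45 t/yr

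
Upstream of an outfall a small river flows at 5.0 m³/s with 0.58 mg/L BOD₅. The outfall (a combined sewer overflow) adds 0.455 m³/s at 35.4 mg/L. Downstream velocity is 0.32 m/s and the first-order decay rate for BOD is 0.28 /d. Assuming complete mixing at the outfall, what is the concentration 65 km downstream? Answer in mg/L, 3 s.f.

1.80 mg/L

After complete mixing, C₀ = (0.455·35.4 + 5·0.58) / 5.455 = 3.484 mg/L.
Travel time t = 6.5e+04 m / 0.32 m/s = 2.031e+05 s = 2.351 d.
C = 3.484·exp(−0.28·2.351) = 3.484·0.5177 = 1.804 mg/L.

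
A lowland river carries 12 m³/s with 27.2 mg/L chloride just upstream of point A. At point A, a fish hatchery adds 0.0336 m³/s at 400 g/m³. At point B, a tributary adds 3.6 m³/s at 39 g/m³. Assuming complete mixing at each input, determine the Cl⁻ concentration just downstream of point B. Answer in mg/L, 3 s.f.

30.7 mg/L

After input A: C = (12·27.2 + 0.0336·400) / 12.03 = 28.24 mg/L.
After input B: C = (12.03·28.24 + 3.6·39) / 15.63 = 30.72 mg/L.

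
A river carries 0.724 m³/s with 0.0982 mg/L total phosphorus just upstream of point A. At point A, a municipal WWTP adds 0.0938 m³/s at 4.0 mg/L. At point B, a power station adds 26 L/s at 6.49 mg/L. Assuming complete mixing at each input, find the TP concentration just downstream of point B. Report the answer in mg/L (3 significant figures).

After input A: C = (0.724·0.0982 + 0.0938·4) / 0.8178 = 0.5457 mg/L.
26 L/s = 0.026 m³/s.
After input B: C = (0.8178·0.5457 + 0.026·6.49) / 0.8438 = 0.7289 mg/L.

0.729 mg/L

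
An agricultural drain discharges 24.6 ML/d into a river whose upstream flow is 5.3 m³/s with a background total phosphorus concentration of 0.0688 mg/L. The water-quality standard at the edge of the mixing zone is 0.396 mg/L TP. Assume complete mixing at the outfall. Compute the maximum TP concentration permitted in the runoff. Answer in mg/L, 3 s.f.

24.6 ML/d = 0.2847 m³/s.
Mass balance: 0.396·5.585 = 0.2847·Cₑ + 5.3·0.0688.
Cₑ = (2.212 − 0.3646) / 0.2847 = 6.487 mg/L.

6.49 mg/L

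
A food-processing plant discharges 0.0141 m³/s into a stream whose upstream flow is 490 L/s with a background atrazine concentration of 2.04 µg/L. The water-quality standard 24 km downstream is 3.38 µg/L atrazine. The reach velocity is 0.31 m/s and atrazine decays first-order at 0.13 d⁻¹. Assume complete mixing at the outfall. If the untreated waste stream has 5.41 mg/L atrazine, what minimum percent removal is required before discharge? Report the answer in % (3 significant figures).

98.8 %

490 L/s = 0.49 m³/s.
2.04 µg/L = 0.00204 mg/L.
3.38 µg/L = 0.00338 mg/L.
Travel time to the compliance point: t = 2.4e+04/0.31 = 7.742e+04 s = 0.8961 d; decay factor exp(−0.13·0.8961) = 0.89.
So the concentration just after mixing may be at most 0.00338/0.89 = 0.003798 mg/L.
Mass balance: 0.003798·0.5041 = 0.0141·Cₑ + 0.49·0.00204.
Cₑ = (0.001914 − 0.0009996) / 0.0141 = 0.06488 mg/L.
Required removal = 1 − 0.06488/5.41 = 98.8 %.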